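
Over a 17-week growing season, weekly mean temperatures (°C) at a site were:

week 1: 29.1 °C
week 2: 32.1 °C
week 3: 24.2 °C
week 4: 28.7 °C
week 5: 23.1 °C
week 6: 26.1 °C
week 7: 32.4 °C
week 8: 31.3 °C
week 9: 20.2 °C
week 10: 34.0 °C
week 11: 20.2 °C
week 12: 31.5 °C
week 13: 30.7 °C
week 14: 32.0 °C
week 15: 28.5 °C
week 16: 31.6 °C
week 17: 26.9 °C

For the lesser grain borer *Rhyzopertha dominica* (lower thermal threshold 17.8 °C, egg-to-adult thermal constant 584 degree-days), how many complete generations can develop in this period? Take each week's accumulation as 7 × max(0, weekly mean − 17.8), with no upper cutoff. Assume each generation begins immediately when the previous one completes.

Weekly DD (7 × max(0, T̄ − 17.8)): 79.1, 100.1, 44.8, 76.3, 37.1, 58.1, 102.2, 94.5, 16.8, 113.4, 16.8, 95.9, 90.3, 99.4, 74.9, 96.6, 63.7.
Season total = 1260.0 DD.
Complete generations = ⌊1260.0 / 584⌋ = 2.

2 generations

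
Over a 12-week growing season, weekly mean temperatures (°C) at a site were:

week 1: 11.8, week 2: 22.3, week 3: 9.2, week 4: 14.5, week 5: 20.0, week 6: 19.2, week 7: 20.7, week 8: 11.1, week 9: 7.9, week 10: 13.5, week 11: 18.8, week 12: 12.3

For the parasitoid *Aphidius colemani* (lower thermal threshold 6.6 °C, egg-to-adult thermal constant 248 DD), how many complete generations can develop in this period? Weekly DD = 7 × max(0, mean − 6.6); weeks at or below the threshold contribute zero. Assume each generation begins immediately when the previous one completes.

Weekly DD (7 × max(0, T̄ − 6.6)): 36.4, 109.9, 18.2, 55.3, 93.8, 88.2, 98.7, 31.5, 9.1, 48.3, 85.4, 39.9.
Season total = 714.7 DD.
Complete generations = ⌊714.7 / 248⌋ = 2.

2 generations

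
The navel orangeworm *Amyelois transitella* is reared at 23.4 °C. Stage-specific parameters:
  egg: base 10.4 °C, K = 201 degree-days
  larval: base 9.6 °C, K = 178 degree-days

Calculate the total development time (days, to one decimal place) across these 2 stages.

28.4 days

egg: 201 / (23.4 − 10.4) = 201 / 13.0 = 15.462 d.
larval: 178 / (23.4 − 9.6) = 178 / 13.8 = 12.899 d.
Sum = 28.360 ≈ 28.4 days.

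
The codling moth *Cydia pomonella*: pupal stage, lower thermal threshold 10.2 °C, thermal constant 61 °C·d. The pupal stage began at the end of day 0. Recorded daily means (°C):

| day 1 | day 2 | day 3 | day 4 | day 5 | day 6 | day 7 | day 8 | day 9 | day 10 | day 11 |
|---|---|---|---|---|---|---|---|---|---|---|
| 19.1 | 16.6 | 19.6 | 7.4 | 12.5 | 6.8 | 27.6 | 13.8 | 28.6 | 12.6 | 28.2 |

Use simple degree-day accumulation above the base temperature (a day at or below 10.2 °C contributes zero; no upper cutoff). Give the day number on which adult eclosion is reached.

day 9

Daily DD above 10.2 °C: 8.9, 6.4, 9.4, 0.0, 2.3, 0.0, 17.4, 3.6, 18.4, 2.4, 18.0.
Cumulative: 8.9, 15.3, 24.7, 24.7, 27.0, 27.0, 44.4, 48.0, 66.4, 68.8, 86.8.
The total first reaches 61 DD on day 9.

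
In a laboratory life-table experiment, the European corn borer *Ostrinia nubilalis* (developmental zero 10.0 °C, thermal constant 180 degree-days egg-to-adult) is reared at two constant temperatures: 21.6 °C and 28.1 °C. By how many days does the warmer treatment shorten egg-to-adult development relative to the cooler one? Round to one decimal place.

At 21.6 °C: 180 / (21.6 − 10.0) = 180 / 11.6 = 15.517 d.
At 28.1 °C: 180 / (28.1 − 10.0) = 180 / 18.1 = 9.945 d.
Difference = |15.517 − 9.945| = 5.572 ≈ 5.6 days.

5.6 days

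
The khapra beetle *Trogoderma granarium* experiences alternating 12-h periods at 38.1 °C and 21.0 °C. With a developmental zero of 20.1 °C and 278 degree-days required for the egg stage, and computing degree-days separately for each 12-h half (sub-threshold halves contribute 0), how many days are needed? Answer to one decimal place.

Day half: max(0, 38.1 − 20.1) × 0.5 = 18.0 × 0.5 = 9.00 DD.
Night half: max(0, 21.0 − 20.1) × 0.5 = 0.9 × 0.5 = 0.45 DD.
Per 24 h: 9.45 DD/day.
Duration = 278 / 9.45 = 29.418 ≈ 29.4 days.

29.4 days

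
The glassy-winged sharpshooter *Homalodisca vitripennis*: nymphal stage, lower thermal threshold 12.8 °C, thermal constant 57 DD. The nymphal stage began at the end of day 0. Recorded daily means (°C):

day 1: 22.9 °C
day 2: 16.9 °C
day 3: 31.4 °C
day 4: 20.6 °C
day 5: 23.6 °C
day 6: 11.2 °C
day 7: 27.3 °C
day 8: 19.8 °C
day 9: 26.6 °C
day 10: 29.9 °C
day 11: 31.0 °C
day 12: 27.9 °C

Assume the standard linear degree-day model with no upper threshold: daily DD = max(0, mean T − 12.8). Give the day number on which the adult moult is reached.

Daily DD above 12.8 °C: 10.1, 4.1, 18.6, 7.8, 10.8, 0.0, 14.5, 7.0, 13.8, 17.1, 18.2, 15.1.
Cumulative: 10.1, 14.2, 32.8, 40.6, 51.4, 51.4, 65.9, 72.9, 86.7, 103.8, 122.0, 137.1.
The total first reaches 57 DD on day 7.

day 7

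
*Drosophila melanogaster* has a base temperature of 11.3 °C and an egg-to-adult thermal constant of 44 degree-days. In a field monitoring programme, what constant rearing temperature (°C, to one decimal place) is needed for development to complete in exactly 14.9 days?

14.3 °C

Required daily accumulation = 44 / 14.9 = 2.953 DD/day.
T = T_base + 2.953 = 11.3 + 2.953 = 14.253 ≈ 14.3 °C.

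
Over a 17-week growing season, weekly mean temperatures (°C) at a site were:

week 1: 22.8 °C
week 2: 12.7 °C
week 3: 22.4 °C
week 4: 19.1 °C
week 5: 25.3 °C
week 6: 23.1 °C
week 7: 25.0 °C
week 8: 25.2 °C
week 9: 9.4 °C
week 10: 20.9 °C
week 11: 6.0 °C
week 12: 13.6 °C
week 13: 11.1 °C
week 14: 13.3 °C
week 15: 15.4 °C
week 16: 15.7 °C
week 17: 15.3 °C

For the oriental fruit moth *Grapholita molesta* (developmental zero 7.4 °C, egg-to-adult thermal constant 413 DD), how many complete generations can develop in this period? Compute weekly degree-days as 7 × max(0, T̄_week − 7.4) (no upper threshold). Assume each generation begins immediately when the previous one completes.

Weekly DD (7 × max(0, T̄ − 7.4)): 107.8, 37.1, 105.0, 81.9, 125.3, 109.9, 123.2, 124.6, 14.0, 94.5, 0.0, 43.4, 25.9, 41.3, 56.0, 58.1, 55.3.
Season total = 1203.3 DD.
Complete generations = ⌊1203.3 / 413⌋ = 2.

2 generations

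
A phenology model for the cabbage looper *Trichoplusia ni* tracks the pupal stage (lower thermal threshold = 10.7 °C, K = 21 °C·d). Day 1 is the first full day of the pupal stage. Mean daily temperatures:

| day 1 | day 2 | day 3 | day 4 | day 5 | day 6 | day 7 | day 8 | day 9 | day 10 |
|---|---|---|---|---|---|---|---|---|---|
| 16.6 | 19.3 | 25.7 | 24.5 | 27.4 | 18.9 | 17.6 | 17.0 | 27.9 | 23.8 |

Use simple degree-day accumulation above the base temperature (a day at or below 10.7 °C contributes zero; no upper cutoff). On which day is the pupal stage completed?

day 3

Daily DD above 10.7 °C: 5.9, 8.6, 15.0, 13.8, 16.7, 8.2, 6.9, 6.3, 17.2, 13.1.
Cumulative: 5.9, 14.5, 29.5, 43.3, 60.0, 68.2, 75.1, 81.4, 98.6, 111.7.
The total first reaches 21 DD on day 3.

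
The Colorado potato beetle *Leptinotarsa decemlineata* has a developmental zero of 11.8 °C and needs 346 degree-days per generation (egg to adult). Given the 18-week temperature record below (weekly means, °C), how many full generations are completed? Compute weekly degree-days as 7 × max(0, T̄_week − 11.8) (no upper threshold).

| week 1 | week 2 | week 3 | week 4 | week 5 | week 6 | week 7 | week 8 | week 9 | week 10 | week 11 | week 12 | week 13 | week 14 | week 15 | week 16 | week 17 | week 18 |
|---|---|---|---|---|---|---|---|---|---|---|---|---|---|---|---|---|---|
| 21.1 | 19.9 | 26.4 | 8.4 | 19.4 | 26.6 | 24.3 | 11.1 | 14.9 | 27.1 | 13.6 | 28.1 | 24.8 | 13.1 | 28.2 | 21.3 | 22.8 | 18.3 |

Weekly DD (7 × max(0, T̄ − 11.8)): 65.1, 56.7, 102.2, 0.0, 53.2, 103.6, 87.5, 0.0, 21.7, 107.1, 12.6, 114.1, 91.0, 9.1, 114.8, 66.5, 77.0, 45.5.
Season total = 1127.7 DD.
Complete generations = ⌊1127.7 / 346⌋ = 3.

3 generations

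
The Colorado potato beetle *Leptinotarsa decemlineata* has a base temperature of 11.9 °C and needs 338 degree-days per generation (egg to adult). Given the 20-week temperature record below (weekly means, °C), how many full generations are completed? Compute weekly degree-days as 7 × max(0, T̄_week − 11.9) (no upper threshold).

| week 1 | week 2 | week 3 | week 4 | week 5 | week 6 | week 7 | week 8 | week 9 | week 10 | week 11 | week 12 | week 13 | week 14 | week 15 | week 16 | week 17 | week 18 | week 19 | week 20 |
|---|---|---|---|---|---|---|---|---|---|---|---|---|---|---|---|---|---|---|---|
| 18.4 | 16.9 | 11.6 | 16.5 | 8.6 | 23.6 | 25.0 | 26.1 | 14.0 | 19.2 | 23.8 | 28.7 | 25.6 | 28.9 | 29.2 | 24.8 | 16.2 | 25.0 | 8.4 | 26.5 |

3 generations

Weekly DD (7 × max(0, T̄ − 11.9)): 45.5, 35.0, 0.0, 32.2, 0.0, 81.9, 91.7, 99.4, 14.7, 51.1, 83.3, 117.6, 95.9, 119.0, 121.1, 90.3, 30.1, 91.7, 0.0, 102.2.
Season total = 1302.7 DD.
Complete generations = ⌊1302.7 / 338⌋ = 3.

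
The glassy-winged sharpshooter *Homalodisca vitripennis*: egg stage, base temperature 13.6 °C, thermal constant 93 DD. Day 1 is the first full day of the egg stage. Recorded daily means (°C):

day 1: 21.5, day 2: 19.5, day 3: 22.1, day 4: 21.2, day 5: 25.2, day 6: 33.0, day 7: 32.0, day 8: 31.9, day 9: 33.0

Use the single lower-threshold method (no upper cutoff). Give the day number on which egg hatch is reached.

day 8

Daily DD above 13.6 °C: 7.9, 5.9, 8.5, 7.6, 11.6, 19.4, 18.4, 18.3, 19.4.
Cumulative: 7.9, 13.8, 22.3, 29.9, 41.5, 60.9, 79.3, 97.6, 117.0.
The total first reaches 93 DD on day 8.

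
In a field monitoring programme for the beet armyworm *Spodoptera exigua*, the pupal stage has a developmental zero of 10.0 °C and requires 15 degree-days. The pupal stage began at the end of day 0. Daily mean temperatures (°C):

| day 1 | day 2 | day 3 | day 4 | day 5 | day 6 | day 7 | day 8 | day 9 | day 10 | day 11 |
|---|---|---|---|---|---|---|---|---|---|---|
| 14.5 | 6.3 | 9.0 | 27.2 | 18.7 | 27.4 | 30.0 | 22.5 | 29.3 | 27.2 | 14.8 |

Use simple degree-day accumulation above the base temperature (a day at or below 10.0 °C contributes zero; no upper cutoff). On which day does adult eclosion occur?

day 4

Daily DD above 10.0 °C: 4.5, 0.0, 0.0, 17.2, 8.7, 17.4, 20.0, 12.5, 19.3, 17.2, 4.8.
Cumulative: 4.5, 4.5, 4.5, 21.7, 30.4, 47.8, 67.8, 80.3, 99.6, 116.8, 121.6.
The total first reaches 15 DD on day 4.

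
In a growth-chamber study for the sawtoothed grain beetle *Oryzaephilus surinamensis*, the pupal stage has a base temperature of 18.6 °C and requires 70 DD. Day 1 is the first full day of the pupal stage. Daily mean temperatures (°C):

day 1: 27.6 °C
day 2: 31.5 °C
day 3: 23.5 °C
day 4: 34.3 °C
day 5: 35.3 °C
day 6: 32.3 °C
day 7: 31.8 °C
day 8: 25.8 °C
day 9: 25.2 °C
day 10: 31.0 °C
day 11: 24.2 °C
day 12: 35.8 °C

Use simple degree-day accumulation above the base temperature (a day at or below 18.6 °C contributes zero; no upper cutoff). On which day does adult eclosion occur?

day 6

Daily DD above 18.6 °C: 9.0, 12.9, 4.9, 15.7, 16.7, 13.7, 13.2, 7.2, 6.6, 12.4, 5.6, 17.2.
Cumulative: 9.0, 21.9, 26.8, 42.5, 59.2, 72.9, 86.1, 93.3, 99.9, 112.3, 117.9, 135.1.
The total first reaches 70 DD on day 6.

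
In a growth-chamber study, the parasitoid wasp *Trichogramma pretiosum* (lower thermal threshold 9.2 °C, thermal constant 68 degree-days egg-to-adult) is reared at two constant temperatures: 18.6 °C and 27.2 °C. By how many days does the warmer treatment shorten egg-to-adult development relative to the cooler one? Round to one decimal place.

3.5 days

At 18.6 °C: 68 / (18.6 − 9.2) = 68 / 9.4 = 7.234 d.
At 27.2 °C: 68 / (27.2 − 9.2) = 68 / 18.0 = 3.778 d.
Difference = |7.234 − 3.778| = 3.456 ≈ 3.5 days.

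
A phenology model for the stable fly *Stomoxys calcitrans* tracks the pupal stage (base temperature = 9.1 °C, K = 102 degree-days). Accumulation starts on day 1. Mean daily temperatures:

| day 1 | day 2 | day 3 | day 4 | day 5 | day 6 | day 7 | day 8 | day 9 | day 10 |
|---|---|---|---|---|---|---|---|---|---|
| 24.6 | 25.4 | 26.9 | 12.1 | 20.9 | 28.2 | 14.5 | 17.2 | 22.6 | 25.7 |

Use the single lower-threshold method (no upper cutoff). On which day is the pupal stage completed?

day 9

Daily DD above 9.1 °C: 15.5, 16.3, 17.8, 3.0, 11.8, 19.1, 5.4, 8.1, 13.5, 16.6.
Cumulative: 15.5, 31.8, 49.6, 52.6, 64.4, 83.5, 88.9, 97.0, 110.5, 127.1.
The total first reaches 102 DD on day 9.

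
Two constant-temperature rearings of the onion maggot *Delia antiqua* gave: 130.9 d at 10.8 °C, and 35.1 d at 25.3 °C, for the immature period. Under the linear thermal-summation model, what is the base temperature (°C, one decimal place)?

Linear rate model ⇒ the product D·(T − T_b) is constant across temperatures.
130.9·(10.8 − T_b) = 35.1·(25.3 − T_b)
T_b = (130.9·10.8 − 35.1·25.3) / (130.9 − 35.1) = 525.69 / 95.8 = 5.487 °C ≈ 5.5 °C.

5.5 °C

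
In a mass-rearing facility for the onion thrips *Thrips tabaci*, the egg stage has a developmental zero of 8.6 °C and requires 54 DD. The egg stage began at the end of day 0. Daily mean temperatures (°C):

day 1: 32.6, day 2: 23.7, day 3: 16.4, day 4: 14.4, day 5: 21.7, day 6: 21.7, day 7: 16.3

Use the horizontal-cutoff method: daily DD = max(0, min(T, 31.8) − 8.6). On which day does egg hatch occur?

Daily DD above 8.6 °C (capped at 23.2): 23.2, 15.1, 7.8, 5.8, 13.1, 13.1, 7.7.
Cumulative: 23.2, 38.3, 46.1, 51.9, 65.0, 78.1, 85.8.
The total first reaches 54 DD on day 5.

day 5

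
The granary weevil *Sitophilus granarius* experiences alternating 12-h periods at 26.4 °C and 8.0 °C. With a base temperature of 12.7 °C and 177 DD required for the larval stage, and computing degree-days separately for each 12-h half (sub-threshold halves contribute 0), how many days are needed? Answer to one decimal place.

Day half: max(0, 26.4 − 12.7) × 0.5 = 13.7 × 0.5 = 6.85 DD.
Night half: max(0, 8.0 − 12.7) × 0.5 = 0.0 × 0.5 = 0.00 DD.
Per 24 h: 6.85 DD/day.
Duration = 177 / 6.85 = 25.839 ≈ 25.8 days.

25.8 days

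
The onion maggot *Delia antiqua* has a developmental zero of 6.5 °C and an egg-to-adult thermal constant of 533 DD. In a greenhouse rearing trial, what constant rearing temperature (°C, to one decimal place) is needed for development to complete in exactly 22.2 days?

30.5 °C

Required daily accumulation = 533 / 22.2 = 24.009 DD/day.
T = T_base + 24.009 = 6.5 + 24.009 = 30.509 ≈ 30.5 °C.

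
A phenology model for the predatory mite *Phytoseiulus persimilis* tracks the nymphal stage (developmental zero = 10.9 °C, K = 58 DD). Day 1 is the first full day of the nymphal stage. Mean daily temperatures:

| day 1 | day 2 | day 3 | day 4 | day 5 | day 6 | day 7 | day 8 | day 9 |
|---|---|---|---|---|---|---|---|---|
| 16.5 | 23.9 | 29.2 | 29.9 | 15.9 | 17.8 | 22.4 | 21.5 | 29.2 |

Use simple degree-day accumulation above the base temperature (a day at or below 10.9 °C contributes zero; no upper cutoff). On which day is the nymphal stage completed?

day 5

Daily DD above 10.9 °C: 5.6, 13.0, 18.3, 19.0, 5.0, 6.9, 11.5, 10.6, 18.3.
Cumulative: 5.6, 18.6, 36.9, 55.9, 60.9, 67.8, 79.3, 89.9, 108.2.
The total first reaches 58 DD on day 5.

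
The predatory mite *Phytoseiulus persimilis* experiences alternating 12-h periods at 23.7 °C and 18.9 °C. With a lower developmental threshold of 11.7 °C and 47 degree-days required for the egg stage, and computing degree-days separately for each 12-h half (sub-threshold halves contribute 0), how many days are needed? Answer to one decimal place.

4.9 days

Day half: max(0, 23.7 − 11.7) × 0.5 = 12.0 × 0.5 = 6.00 DD.
Night half: max(0, 18.9 − 11.7) × 0.5 = 7.2 × 0.5 = 3.60 DD.
Per 24 h: 9.60 DD/day.
Duration = 47 / 9.60 = 4.896 ≈ 4.9 days.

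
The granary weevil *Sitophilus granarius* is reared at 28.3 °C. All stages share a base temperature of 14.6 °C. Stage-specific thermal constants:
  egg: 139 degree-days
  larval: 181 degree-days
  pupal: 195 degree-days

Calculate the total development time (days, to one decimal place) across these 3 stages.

Daily accumulation at 28.3 °C = 28.3 − 14.6 = 13.7 DD/day.
Total K = 139 + 181 + 195 = 515 DD.
Total duration = 515 / 13.7 = 37.591 ≈ 37.6 days.

37.6 days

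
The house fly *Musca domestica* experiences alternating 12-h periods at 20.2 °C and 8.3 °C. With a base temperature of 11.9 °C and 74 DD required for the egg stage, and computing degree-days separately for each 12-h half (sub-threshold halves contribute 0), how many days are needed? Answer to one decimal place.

Day half: max(0, 20.2 − 11.9) × 0.5 = 8.3 × 0.5 = 4.15 DD.
Night half: max(0, 8.3 − 11.9) × 0.5 = 0.0 × 0.5 = 0.00 DD.
Per 24 h: 4.15 DD/day.
Duration = 74 / 4.15 = 17.831 ≈ 17.8 days.

17.8 days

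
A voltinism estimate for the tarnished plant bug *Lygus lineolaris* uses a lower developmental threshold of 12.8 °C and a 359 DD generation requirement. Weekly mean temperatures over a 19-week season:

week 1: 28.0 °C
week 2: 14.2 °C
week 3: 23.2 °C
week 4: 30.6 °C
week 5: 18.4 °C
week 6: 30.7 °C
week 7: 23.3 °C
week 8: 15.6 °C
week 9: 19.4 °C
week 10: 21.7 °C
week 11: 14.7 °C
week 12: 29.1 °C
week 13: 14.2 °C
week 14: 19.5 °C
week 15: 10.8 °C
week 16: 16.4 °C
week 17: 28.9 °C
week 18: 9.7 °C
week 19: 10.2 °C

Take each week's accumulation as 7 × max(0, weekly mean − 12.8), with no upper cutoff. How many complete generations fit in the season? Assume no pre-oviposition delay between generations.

Weekly DD (7 × max(0, T̄ − 12.8)): 106.4, 9.8, 72.8, 124.6, 39.2, 125.3, 73.5, 19.6, 46.2, 62.3, 13.3, 114.1, 9.8, 46.9, 0.0, 25.2, 112.7, 0.0, 0.0.
Season total = 1001.7 DD.
Complete generations = ⌊1001.7 / 359⌋ = 2.

2 generations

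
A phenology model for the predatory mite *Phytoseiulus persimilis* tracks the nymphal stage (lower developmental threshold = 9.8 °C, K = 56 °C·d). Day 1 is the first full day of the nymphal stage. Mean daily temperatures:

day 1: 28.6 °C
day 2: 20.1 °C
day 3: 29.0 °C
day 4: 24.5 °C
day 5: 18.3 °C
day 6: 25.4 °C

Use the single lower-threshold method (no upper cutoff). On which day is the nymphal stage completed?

day 4

Daily DD above 9.8 °C: 18.8, 10.3, 19.2, 14.7, 8.5, 15.6.
Cumulative: 18.8, 29.1, 48.3, 63.0, 71.5, 87.1.
The total first reaches 56 DD on day 4.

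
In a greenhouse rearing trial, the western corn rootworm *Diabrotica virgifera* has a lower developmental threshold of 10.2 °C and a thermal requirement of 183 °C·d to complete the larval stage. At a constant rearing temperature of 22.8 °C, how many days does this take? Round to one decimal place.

14.5 days

Daily accumulation = 22.8 − 10.2 = 12.6 DD/day.
Duration = 183 / 12.6 = 14.524 ≈ 14.5 days.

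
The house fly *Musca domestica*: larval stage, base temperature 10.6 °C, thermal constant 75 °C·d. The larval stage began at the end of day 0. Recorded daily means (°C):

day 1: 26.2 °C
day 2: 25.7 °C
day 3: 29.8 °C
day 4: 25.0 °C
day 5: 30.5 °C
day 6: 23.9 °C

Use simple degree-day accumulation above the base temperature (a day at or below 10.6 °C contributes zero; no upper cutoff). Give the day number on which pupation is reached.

Daily DD above 10.6 °C: 15.6, 15.1, 19.2, 14.4, 19.9, 13.3.
Cumulative: 15.6, 30.7, 49.9, 64.3, 84.2, 97.5.
The total first reaches 75 DD on day 5.

day 5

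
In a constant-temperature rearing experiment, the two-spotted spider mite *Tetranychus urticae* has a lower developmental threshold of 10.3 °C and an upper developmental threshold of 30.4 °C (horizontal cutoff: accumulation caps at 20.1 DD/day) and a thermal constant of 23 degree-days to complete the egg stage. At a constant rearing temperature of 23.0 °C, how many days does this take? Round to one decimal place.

Daily accumulation = 23.0 − 10.3 = 12.7 DD/day.
Duration = 23 / 12.7 = 1.811 ≈ 1.8 days.

1.8 days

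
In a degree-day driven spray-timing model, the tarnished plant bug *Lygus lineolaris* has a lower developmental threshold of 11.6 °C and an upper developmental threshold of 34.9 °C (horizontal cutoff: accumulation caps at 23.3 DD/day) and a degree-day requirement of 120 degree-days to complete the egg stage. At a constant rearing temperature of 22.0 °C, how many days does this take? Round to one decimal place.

11.5 days

Daily accumulation = 22.0 − 11.6 = 10.4 DD/day.
Duration = 120 / 10.4 = 11.538 ≈ 11.5 days.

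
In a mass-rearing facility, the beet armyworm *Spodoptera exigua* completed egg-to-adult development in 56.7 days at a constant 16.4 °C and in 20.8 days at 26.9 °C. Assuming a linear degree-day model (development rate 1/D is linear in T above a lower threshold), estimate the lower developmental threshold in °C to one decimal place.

10.3 °C

Linear rate model ⇒ the product D·(T − T_b) is constant across temperatures.
56.7·(16.4 − T_b) = 20.8·(26.9 − T_b)
T_b = (56.7·16.4 − 20.8·26.9) / (56.7 − 20.8) = 370.36 / 35.9 = 10.316 °C ≈ 10.3 °C.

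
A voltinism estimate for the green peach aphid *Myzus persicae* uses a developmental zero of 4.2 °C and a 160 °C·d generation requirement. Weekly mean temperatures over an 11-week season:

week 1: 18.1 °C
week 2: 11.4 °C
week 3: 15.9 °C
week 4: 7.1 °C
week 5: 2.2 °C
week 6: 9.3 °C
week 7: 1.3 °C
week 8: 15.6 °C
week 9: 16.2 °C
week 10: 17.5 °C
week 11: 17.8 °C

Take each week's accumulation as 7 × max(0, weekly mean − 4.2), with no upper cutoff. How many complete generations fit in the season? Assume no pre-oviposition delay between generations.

Weekly DD (7 × max(0, T̄ − 4.2)): 97.3, 50.4, 81.9, 20.3, 0.0, 35.7, 0.0, 79.8, 84.0, 93.1, 95.2.
Season total = 637.7 DD.
Complete generations = ⌊637.7 / 160⌋ = 3.

3 generations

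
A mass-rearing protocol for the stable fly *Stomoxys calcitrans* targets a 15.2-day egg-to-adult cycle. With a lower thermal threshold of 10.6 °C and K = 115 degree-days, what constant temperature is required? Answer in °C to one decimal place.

Required daily accumulation = 115 / 15.2 = 7.566 DD/day.
T = T_base + 7.566 = 10.6 + 7.566 = 18.166 ≈ 18.2 °C.

18.2 °C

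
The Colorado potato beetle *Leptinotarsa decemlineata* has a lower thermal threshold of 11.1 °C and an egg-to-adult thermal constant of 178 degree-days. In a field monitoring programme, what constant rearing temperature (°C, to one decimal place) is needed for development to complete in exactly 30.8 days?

Required daily accumulation = 178 / 30.8 = 5.779 DD/day.
T = T_base + 5.779 = 11.1 + 5.779 = 16.879 ≈ 16.9 °C.

16.9 °C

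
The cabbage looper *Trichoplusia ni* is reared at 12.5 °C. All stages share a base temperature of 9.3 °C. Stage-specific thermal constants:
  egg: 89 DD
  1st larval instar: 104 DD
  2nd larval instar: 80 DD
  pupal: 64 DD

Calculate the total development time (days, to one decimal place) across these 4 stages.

105.3 days

Daily accumulation at 12.5 °C = 12.5 − 9.3 = 3.2 DD/day.
Total K = 89 + 104 + 80 + 64 = 337 DD.
Total duration = 337 / 3.2 = 105.313 ≈ 105.3 days.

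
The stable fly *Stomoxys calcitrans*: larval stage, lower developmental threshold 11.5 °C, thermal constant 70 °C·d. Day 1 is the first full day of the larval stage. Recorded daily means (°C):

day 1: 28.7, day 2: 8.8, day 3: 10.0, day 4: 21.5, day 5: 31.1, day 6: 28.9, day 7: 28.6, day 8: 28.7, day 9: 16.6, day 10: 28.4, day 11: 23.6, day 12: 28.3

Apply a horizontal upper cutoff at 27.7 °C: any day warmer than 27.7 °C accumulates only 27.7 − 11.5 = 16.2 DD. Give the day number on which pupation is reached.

day 7

Daily DD above 11.5 °C (capped at 16.2): 16.2, 0.0, 0.0, 10.0, 16.2, 16.2, 16.2, 16.2, 5.1, 16.2, 12.1, 16.2.
Cumulative: 16.2, 16.2, 16.2, 26.2, 42.4, 58.6, 74.8, 91.0, 96.1, 112.3, 124.4, 140.6.
The total first reaches 70 DD on day 7.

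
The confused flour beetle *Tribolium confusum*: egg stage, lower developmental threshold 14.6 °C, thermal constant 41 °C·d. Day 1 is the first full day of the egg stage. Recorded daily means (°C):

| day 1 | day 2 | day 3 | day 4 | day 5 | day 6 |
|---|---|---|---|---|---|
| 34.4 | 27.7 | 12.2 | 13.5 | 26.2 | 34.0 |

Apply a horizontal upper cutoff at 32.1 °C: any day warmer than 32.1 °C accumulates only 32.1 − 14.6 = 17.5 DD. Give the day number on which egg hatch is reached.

Daily DD above 14.6 °C (capped at 17.5): 17.5, 13.1, 0.0, 0.0, 11.6, 17.5.
Cumulative: 17.5, 30.6, 30.6, 30.6, 42.2, 59.7.
The total first reaches 41 DD on day 5.

day 5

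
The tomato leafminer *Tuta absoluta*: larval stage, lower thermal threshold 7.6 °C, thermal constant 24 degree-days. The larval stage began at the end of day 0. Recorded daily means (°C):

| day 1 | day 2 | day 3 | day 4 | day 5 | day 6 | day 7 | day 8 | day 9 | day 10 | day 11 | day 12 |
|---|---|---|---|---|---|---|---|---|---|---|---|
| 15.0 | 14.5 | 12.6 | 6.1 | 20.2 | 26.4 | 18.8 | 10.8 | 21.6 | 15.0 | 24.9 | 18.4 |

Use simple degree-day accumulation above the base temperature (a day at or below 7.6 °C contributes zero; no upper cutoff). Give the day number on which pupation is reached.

Daily DD above 7.6 °C: 7.4, 6.9, 5.0, 0.0, 12.6, 18.8, 11.2, 3.2, 14.0, 7.4, 17.3, 10.8.
Cumulative: 7.4, 14.3, 19.3, 19.3, 31.9, 50.7, 61.9, 65.1, 79.1, 86.5, 103.8, 114.6.
The total first reaches 24 DD on day 5.

day 5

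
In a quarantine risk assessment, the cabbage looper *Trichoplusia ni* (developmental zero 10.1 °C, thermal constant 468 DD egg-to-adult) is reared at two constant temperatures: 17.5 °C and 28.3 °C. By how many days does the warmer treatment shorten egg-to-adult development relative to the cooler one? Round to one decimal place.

37.5 days

At 17.5 °C: 468 / (17.5 − 10.1) = 468 / 7.4 = 63.243 d.
At 28.3 °C: 468 / (28.3 − 10.1) = 468 / 18.2 = 25.714 d.
Difference = |63.243 − 25.714| = 37.529 ≈ 37.5 days.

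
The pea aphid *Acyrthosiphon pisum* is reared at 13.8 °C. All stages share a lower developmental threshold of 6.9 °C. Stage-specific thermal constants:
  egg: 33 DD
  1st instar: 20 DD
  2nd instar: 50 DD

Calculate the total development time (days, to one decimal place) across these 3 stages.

14.9 days

Daily accumulation at 13.8 °C = 13.8 − 6.9 = 6.9 DD/day.
Total K = 33 + 20 + 50 = 103 DD.
Total duration = 103 / 6.9 = 14.928 ≈ 14.9 days.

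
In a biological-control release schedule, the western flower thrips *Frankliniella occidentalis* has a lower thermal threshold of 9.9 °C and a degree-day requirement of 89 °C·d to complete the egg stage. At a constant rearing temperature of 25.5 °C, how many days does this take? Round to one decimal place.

Daily accumulation = 25.5 − 9.9 = 15.6 DD/day.
Duration = 89 / 15.6 = 5.705 ≈ 5.7 days.

5.7 days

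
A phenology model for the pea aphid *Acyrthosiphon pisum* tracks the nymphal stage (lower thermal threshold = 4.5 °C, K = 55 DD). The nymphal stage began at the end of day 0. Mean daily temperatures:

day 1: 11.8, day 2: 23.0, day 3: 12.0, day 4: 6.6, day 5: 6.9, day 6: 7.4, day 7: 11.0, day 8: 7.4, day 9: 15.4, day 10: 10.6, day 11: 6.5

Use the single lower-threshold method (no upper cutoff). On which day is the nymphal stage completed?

day 9

Daily DD above 4.5 °C: 7.3, 18.5, 7.5, 2.1, 2.4, 2.9, 6.5, 2.9, 10.9, 6.1, 2.0.
Cumulative: 7.3, 25.8, 33.3, 35.4, 37.8, 40.7, 47.2, 50.1, 61.0, 67.1, 69.1.
The total first reaches 55 DD on day 9.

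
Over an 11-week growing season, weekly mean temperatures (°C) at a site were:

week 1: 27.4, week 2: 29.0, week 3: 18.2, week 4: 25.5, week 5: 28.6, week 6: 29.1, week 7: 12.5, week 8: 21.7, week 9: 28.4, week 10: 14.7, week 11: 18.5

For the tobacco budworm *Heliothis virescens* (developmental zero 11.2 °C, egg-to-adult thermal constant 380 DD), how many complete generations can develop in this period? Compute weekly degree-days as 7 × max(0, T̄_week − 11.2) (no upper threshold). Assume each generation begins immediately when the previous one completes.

2 generations

Weekly DD (7 × max(0, T̄ − 11.2)): 113.4, 124.6, 49.0, 100.1, 121.8, 125.3, 9.1, 73.5, 120.4, 24.5, 51.1.
Season total = 912.8 DD.
Complete generations = ⌊912.8 / 380⌋ = 2.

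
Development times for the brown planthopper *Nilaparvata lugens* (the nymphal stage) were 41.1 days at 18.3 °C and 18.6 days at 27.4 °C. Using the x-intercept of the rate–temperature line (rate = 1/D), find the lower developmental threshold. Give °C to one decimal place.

Linear rate model ⇒ the product D·(T − T_b) is constant across temperatures.
41.1·(18.3 − T_b) = 18.6·(27.4 − T_b)
T_b = (41.1·18.3 − 18.6·27.4) / (41.1 − 18.6) = 242.49 / 22.5 = 10.777 °C ≈ 10.8 °C.

10.8 °C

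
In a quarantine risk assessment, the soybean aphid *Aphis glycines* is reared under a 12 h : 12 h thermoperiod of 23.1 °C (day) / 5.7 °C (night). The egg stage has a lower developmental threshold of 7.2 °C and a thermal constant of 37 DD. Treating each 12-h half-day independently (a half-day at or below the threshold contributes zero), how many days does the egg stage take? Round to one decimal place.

Day half: max(0, 23.1 − 7.2) × 0.5 = 15.9 × 0.5 = 7.95 DD.
Night half: max(0, 5.7 − 7.2) × 0.5 = 0.0 × 0.5 = 0.00 DD.
Per 24 h: 7.95 DD/day.
Duration = 37 / 7.95 = 4.654 ≈ 4.7 days.

4.7 days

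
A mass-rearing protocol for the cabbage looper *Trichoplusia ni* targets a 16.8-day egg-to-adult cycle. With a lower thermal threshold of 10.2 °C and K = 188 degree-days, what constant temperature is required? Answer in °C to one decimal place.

21.4 °C

Required daily accumulation = 188 / 16.8 = 11.190 DD/day.
T = T_base + 11.190 = 10.2 + 11.190 = 21.390 ≈ 21.4 °C.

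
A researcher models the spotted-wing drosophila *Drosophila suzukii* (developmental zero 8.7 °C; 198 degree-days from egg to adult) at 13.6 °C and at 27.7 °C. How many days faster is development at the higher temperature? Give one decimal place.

At 13.6 °C: 198 / (13.6 − 8.7) = 198 / 4.9 = 40.408 d.
At 27.7 °C: 198 / (27.7 − 8.7) = 198 / 19.0 = 10.421 d.
Difference = |40.408 − 10.421| = 29.987 ≈ 30.0 days.

30.0 days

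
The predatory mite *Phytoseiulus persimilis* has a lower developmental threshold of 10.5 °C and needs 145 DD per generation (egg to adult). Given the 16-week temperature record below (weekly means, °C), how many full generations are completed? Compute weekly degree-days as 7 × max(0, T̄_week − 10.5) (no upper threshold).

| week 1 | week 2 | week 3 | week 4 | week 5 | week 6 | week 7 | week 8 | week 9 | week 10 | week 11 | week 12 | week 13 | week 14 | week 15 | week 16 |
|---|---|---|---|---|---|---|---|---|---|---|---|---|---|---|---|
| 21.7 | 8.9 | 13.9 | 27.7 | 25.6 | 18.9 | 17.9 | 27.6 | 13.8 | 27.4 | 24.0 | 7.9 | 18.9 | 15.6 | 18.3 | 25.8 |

Weekly DD (7 × max(0, T̄ − 10.5)): 78.4, 0.0, 23.8, 120.4, 105.7, 58.8, 51.8, 119.7, 23.1, 118.3, 94.5, 0.0, 58.8, 35.7, 54.6, 107.1.
Season total = 1050.7 DD.
Complete generations = ⌊1050.7 / 145⌋ = 7.

7 generations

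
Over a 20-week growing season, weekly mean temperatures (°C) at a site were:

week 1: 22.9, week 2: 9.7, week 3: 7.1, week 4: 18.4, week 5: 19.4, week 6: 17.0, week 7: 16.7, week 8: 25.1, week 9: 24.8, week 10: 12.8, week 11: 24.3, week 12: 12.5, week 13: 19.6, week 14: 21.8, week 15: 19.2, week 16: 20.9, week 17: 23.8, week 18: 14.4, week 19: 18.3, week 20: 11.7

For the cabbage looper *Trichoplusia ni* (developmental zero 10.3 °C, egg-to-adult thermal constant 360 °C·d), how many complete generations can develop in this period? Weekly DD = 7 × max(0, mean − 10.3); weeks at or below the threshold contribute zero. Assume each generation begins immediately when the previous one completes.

Weekly DD (7 × max(0, T̄ − 10.3)): 88.2, 0.0, 0.0, 56.7, 63.7, 46.9, 44.8, 103.6, 101.5, 17.5, 98.0, 15.4, 65.1, 80.5, 62.3, 74.2, 94.5, 28.7, 56.0, 9.8.
Season total = 1107.4 DD.
Complete generations = ⌊1107.4 / 360⌋ = 3.

3 generations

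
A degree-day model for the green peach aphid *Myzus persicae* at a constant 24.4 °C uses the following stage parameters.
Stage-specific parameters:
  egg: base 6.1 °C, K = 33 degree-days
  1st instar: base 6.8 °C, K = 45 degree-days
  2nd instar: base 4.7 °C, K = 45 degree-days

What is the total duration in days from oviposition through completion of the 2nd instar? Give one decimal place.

6.6 days

egg: 33 / (24.4 − 6.1) = 33 / 18.3 = 1.803 d.
1st instar: 45 / (24.4 − 6.8) = 45 / 17.6 = 2.557 d.
2nd instar: 45 / (24.4 − 4.7) = 45 / 19.7 = 2.284 d.
Sum = 6.644 ≈ 6.6 days.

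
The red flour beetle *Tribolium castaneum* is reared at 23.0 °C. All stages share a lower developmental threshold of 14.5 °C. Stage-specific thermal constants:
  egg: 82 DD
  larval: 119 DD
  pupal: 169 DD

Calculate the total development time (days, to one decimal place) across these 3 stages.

43.5 days

Daily accumulation at 23.0 °C = 23.0 − 14.5 = 8.5 DD/day.
Total K = 82 + 119 + 169 = 370 DD.
Total duration = 370 / 8.5 = 43.529 ≈ 43.5 days.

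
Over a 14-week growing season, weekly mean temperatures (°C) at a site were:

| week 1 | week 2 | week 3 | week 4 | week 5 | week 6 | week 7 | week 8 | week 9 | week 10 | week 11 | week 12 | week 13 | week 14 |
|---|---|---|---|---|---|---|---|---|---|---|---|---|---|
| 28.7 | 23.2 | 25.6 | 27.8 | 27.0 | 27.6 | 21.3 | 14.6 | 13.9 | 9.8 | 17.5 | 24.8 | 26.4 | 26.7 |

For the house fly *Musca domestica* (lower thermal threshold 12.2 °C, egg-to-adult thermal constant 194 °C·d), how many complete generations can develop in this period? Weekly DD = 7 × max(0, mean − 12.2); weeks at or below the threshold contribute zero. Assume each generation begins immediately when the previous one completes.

Weekly DD (7 × max(0, T̄ − 12.2)): 115.5, 77.0, 93.8, 109.2, 103.6, 107.8, 63.7, 16.8, 11.9, 0.0, 37.1, 88.2, 99.4, 101.5.
Season total = 1025.5 DD.
Complete generations = ⌊1025.5 / 194⌋ = 5.

5 generations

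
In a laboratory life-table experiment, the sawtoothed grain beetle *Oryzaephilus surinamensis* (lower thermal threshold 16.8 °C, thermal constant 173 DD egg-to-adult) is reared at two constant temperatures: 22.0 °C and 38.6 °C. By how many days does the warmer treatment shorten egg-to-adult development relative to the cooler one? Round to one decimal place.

At 22.0 °C: 173 / (22.0 − 16.8) = 173 / 5.2 = 33.269 d.
At 38.6 °C: 173 / (38.6 − 16.8) = 173 / 21.8 = 7.936 d.
Difference = |33.269 − 7.936| = 25.333 ≈ 25.3 days.

25.3 days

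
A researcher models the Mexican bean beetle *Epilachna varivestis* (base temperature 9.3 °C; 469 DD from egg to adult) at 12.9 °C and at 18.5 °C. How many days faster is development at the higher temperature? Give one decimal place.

At 12.9 °C: 469 / (12.9 − 9.3) = 469 / 3.6 = 130.278 d.
At 18.5 °C: 469 / (18.5 − 9.3) = 469 / 9.2 = 50.978 d.
Difference = |130.278 − 50.978| = 79.300 ≈ 79.3 days.

79.3 days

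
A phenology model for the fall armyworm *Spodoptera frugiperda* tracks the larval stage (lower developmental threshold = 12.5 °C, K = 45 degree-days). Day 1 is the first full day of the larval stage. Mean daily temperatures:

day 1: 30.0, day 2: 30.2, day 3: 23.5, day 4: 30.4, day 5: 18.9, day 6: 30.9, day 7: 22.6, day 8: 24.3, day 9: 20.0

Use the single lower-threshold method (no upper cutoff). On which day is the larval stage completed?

day 3

Daily DD above 12.5 °C: 17.5, 17.7, 11.0, 17.9, 6.4, 18.4, 10.1, 11.8, 7.5.
Cumulative: 17.5, 35.2, 46.2, 64.1, 70.5, 88.9, 99.0, 110.8, 118.3.
The total first reaches 45 DD on day 3.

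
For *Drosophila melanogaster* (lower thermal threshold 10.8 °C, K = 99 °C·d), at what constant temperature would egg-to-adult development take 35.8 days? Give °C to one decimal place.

Required daily accumulation = 99 / 35.8 = 2.765 DD/day.
T = T_base + 2.765 = 10.8 + 2.765 = 13.565 ≈ 13.6 °C.

13.6 °C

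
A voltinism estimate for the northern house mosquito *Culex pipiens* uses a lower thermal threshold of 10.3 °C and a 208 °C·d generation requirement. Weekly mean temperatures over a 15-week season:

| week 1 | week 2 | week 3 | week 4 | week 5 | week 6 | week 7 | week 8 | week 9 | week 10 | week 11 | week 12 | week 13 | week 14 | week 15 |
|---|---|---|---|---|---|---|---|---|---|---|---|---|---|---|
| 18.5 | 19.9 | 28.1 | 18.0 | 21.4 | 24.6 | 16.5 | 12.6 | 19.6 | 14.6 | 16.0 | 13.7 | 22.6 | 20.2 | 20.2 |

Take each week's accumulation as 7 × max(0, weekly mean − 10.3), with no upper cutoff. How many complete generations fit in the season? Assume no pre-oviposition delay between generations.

Weekly DD (7 × max(0, T̄ − 10.3)): 57.4, 67.2, 124.6, 53.9, 77.7, 100.1, 43.4, 16.1, 65.1, 30.1, 39.9, 23.8, 86.1, 69.3, 69.3.
Season total = 924.0 DD.
Complete generations = ⌊924.0 / 208⌋ = 4.

4 generations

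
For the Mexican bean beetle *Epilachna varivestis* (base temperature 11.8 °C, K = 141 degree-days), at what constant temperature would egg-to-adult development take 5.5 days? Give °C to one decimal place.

Required daily accumulation = 141 / 5.5 = 25.636 DD/day.
T = T_base + 25.636 = 11.8 + 25.636 = 37.436 ≈ 37.4 °C.

37.4 °C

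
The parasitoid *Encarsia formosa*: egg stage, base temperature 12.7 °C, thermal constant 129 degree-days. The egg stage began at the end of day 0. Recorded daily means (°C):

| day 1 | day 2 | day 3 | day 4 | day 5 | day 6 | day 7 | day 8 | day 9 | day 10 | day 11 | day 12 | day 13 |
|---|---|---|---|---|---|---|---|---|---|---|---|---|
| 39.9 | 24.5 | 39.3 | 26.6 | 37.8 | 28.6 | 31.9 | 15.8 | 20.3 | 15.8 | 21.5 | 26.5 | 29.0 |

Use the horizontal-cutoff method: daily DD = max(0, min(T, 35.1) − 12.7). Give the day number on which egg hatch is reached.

day 8

Daily DD above 12.7 °C (capped at 22.4): 22.4, 11.8, 22.4, 13.9, 22.4, 15.9, 19.2, 3.1, 7.6, 3.1, 8.8, 13.8, 16.3.
Cumulative: 22.4, 34.2, 56.6, 70.5, 92.9, 108.8, 128.0, 131.1, 138.7, 141.8, 150.6, 164.4, 180.7.
The total first reaches 129 DD on day 8.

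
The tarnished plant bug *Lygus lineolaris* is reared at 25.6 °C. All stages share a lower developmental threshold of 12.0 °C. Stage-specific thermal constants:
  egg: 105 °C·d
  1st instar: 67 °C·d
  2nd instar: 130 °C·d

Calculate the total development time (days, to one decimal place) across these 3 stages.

22.2 days

Daily accumulation at 25.6 °C = 25.6 − 12.0 = 13.6 DD/day.
Total K = 105 + 67 + 130 = 302 DD.
Total duration = 302 / 13.6 = 22.206 ≈ 22.2 days.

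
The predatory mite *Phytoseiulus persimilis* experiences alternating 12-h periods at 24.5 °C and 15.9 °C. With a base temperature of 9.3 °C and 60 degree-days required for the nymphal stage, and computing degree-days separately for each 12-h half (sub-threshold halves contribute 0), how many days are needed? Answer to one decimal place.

5.5 days

Day half: max(0, 24.5 − 9.3) × 0.5 = 15.2 × 0.5 = 7.60 DD.
Night half: max(0, 15.9 − 9.3) × 0.5 = 6.6 × 0.5 = 3.30 DD.
Per 24 h: 10.90 DD/day.
Duration = 60 / 10.90 = 5.505 ≈ 5.5 days.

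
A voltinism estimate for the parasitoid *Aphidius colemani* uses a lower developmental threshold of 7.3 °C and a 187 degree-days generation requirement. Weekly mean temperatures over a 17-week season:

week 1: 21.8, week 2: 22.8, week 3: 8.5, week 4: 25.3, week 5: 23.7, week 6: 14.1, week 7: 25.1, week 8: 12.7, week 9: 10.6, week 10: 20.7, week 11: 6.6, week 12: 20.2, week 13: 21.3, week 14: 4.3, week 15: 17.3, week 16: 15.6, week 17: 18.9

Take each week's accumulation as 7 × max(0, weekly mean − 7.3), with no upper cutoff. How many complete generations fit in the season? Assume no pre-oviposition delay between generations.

6 generations

Weekly DD (7 × max(0, T̄ − 7.3)): 101.5, 108.5, 8.4, 126.0, 114.8, 47.6, 124.6, 37.8, 23.1, 93.8, 0.0, 90.3, 98.0, 0.0, 70.0, 58.1, 81.2.
Season total = 1183.7 DD.
Complete generations = ⌊1183.7 / 187⌋ = 6.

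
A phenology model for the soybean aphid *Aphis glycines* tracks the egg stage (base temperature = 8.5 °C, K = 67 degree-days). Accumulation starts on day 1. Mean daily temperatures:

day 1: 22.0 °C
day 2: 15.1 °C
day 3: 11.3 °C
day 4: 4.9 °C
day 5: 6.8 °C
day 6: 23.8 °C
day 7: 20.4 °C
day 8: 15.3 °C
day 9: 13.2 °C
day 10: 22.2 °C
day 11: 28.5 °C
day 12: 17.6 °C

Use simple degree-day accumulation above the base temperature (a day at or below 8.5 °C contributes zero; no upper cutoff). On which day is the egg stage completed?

day 10

Daily DD above 8.5 °C: 13.5, 6.6, 2.8, 0.0, 0.0, 15.3, 11.9, 6.8, 4.7, 13.7, 20.0, 9.1.
Cumulative: 13.5, 20.1, 22.9, 22.9, 22.9, 38.2, 50.1, 56.9, 61.6, 75.3, 95.3, 104.4.
The total first reaches 67 DD on day 10.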